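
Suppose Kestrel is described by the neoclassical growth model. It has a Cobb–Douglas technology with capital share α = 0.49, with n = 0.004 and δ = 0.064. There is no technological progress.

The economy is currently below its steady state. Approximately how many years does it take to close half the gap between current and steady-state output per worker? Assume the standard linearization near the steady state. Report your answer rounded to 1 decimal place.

t_½ ≈ 20.0 years

Near the steady state the convergence rate is λ = (1 − α)(n + δ).
λ = (1 − 0.49) × 0.068 = 0.51 × 0.068 = 0.03468
Half-life = ln 2 / λ = 0.6931 / 0.03468 ≈ 19.99 years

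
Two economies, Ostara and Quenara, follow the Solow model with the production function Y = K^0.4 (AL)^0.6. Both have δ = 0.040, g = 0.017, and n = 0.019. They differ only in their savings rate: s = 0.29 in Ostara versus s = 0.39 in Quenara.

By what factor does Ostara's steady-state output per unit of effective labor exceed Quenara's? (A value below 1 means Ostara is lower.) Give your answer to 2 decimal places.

Steady-state y* = [s/(n + g + δ)]^(α/(1−α)), so the ratio is [ (s_O/(n + g + δ)_O) / (s_Q/(n + g + δ)_Q) ]^0.6667.
s_O/(n + g + δ)_O = 0.29/0.076 = 3.8158; s_Q/(n + g + δ)_Q = 0.39/0.076 = 5.1316.
Ratio = (3.8158/5.1316)^0.6667 = 0.7436^0.6667 ≈ 0.8208

ratio ≈ 0.82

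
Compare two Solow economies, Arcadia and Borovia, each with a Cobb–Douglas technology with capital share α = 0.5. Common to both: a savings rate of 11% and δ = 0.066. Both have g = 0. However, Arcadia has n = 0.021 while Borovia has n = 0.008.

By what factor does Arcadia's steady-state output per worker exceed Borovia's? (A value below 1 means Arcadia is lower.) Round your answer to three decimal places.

ratio ≈ 0.851

Steady-state y* = [s/(n + δ)]^(α/(1−α)), so the ratio is [ (s_A/(n + δ)_A) / (s_B/(n + δ)_B) ]^1.
s_A/(n + δ)_A = 0.11/0.087 = 1.2644; s_B/(n + δ)_B = 0.11/0.074 = 1.4865.
Ratio = (1.2644/1.4865)^1 = 0.8506^1 ≈ 0.8506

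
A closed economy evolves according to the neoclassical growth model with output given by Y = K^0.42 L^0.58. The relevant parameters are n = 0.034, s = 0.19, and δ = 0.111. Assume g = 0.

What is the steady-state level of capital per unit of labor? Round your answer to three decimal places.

In steady state, investment equals break-even investment: s·k^α = (n + δ)·k.
Rearranging, k^(1−α) = s / (n + δ).
k^0.58 = 0.19 / (0.034 + 0.111) = 0.19 / 0.145 = 1.3103
k* = 1.3103^(1/0.58) ≈ 1.5935

k* = 1.594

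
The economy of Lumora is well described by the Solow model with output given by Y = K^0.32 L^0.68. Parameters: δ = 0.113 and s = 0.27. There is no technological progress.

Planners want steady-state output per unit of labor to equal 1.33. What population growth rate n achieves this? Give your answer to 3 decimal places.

At the steady state, Δk = 0, so s·k^α = (n + δ)·k.
Since y* = [s/(n + δ)]^(α/(1−α)), we have s/(n + δ) = (y*)^((1−α)/α) = 1.33^2.125 = 1.8331.
Therefore n + δ = s / 1.8331 = 0.27 / 1.8331 = 0.1473, so n = 0.1473 − 0.113 = 0.0343.

n ≈ 0.034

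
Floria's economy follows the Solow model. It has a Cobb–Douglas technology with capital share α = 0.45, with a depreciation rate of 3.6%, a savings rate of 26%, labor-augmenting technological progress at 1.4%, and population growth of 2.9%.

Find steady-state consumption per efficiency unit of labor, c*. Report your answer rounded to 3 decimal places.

At the steady state, Δk = 0, so s·k^α = (n + g + δ)·k.
Dividing both sides by k: k^(1−α) = s / (n + g + δ).
k^0.55 = 0.26 / (0.029 + 0.014 + 0.036) = 0.26 / 0.079 = 3.2911
k* = 3.2911^(1/0.55) ≈ 8.7221
y* = (k*)^α = 8.7221^0.45 ≈ 2.6502
c* = (1 − s)·y* = (1 − 0.26) × 2.6502 ≈ 1.9611

c* ≈ 1.961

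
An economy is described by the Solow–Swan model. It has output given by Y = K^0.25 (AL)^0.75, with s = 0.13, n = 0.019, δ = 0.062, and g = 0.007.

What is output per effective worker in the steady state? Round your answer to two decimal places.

At the steady state, Δk = 0, so s·k^α = (n + g + δ)·k.
Dividing both sides by k: k^(1−α) = s / (n + g + δ).
k^0.75 = 0.13 / (0.019 + 0.007 + 0.062) = 0.13 / 0.088 = 1.4773
k* = 1.4773^(1/0.75) ≈ 1.6825
y* = (k*)^α = 1.6825^0.25 ≈ 1.1389

y* = 1.14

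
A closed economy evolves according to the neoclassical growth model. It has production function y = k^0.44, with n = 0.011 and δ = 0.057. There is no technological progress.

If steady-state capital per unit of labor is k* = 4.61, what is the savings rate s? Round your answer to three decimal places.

s ≈ 0.160

In steady state, investment equals break-even investment: s·k^α = (n + δ)·k.
So s / (n + δ) = (k*)^(1−α) = 4.61^0.56 = 2.3533.
Therefore s = 2.3533 × (n + δ) = 2.3533 × 0.068 = 0.1600.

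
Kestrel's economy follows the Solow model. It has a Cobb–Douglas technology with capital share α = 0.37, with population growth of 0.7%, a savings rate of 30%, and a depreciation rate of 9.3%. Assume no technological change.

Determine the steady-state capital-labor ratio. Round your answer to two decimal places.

k* = 5.72

Steady state requires s·f(k) = (n + δ)·k, i.e. s·k^α = (n + δ)·k.
Dividing both sides by k: k^(1−α) = s / (n + δ).
k^0.63 = 0.30 / (0.007 + 0.093) = 0.30 / 0.100 = 3.0000
k* = 3.0000^(1/0.63) ≈ 5.7192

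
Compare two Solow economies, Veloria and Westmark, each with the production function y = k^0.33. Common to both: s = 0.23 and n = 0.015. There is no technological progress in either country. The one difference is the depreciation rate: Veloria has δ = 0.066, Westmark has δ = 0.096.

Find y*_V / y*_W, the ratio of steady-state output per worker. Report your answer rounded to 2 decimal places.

ratio ≈ 1.17

Steady-state y* = [s/(n + δ)]^(α/(1−α)), so the ratio is [ (s_V/(n + δ)_V) / (s_W/(n + δ)_W) ]^0.4925.
s_V/(n + δ)_V = 0.23/0.081 = 2.8395; s_W/(n + δ)_W = 0.23/0.111 = 2.0721.
Ratio = (2.8395/2.0721)^0.4925 = 1.3703^0.4925 ≈ 1.1678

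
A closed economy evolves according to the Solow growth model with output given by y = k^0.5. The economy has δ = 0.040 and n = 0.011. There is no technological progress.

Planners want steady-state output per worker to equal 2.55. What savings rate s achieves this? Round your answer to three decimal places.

In steady state, investment equals break-even investment: s·k^α = (n + δ)·k.
Since y* = [s/(n + δ)]^(α/(1−α)), we have s/(n + δ) = (y*)^((1−α)/α) = 2.55^1 = 2.5500.
Therefore s = 2.5500 × (n + δ) = 2.5500 × 0.051 = 0.1301.

s ≈ 0.130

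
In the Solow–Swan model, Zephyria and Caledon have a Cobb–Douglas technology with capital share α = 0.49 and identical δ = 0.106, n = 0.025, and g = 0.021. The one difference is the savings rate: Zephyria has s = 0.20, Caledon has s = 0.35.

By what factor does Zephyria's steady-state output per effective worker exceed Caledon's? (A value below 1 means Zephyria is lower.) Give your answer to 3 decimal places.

Steady-state y* = [s/(n + g + δ)]^(α/(1−α)), so the ratio is [ (s_Z/(n + g + δ)_Z) / (s_C/(n + g + δ)_C) ]^0.9608.
s_Z/(n + g + δ)_Z = 0.20/0.152 = 1.3158; s_C/(n + g + δ)_C = 0.35/0.152 = 2.3026.
Ratio = (1.3158/2.3026)^0.9608 = 0.5714^0.9608 ≈ 0.5841

ratio ≈ 0.584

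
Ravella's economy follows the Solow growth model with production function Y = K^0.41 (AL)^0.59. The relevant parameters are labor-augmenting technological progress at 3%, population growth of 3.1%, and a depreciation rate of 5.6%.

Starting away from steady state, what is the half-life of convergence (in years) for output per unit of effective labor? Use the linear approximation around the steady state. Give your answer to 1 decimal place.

Near the steady state the convergence rate is λ = (1 − α)(n + g + δ).
λ = (1 − 0.41) × 0.117 = 0.59 × 0.117 = 0.06903
Half-life = ln 2 / λ = 0.6931 / 0.06903 ≈ 10.04 years

about 10.0 years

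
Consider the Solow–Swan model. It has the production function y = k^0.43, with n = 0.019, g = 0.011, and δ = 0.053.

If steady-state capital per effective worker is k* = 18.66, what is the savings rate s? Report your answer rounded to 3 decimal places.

s ≈ 0.440

In steady state, investment equals break-even investment: s·k^α = (n + g + δ)·k.
So s / (n + g + δ) = (k*)^(1−α) = 18.66^0.57 = 5.3018.
Therefore s = 5.3018 × (n + g + δ) = 5.3018 × 0.083 = 0.4400.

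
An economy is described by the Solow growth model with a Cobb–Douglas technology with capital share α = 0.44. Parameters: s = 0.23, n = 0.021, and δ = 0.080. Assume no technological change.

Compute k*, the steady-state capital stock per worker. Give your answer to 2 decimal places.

k* = 4.35

Steady state requires s·f(k) = (n + δ)·k, i.e. s·k^α = (n + δ)·k.
Dividing both sides by k: k^(1−α) = s / (n + δ).
k^0.56 = 0.23 / (0.021 + 0.080) = 0.23 / 0.101 = 2.2772
k* = 2.2772^(1/0.56) ≈ 4.3473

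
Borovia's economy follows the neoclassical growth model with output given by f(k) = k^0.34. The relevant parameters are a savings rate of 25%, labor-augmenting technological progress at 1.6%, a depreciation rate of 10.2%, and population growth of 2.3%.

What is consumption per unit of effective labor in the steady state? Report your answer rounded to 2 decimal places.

At the steady state, Δk = 0, so s·k^α = (n + g + δ)·k.
Dividing both sides by k: k^(1−α) = s / (n + g + δ).
k^0.66 = 0.25 / (0.023 + 0.016 + 0.102) = 0.25 / 0.141 = 1.7730
k* = 1.7730^(1/0.66) ≈ 2.3814
y* = (k*)^α = 2.3814^0.34 ≈ 1.3431
c* = (1 − s)·y* = (1 − 0.25) × 1.3431 ≈ 1.0073

c* ≈ 1.01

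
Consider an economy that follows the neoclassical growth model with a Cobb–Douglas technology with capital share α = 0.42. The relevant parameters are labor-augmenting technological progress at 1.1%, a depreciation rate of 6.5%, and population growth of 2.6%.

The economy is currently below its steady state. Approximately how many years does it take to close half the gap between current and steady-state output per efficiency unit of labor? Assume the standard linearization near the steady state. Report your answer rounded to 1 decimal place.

t_½ ≈ 11.7 years

Near the steady state the convergence rate is λ = (1 − α)(n + g + δ).
λ = (1 − 0.42) × 0.102 = 0.58 × 0.102 = 0.05916
Half-life = ln 2 / λ = 0.6931 / 0.05916 ≈ 11.72 years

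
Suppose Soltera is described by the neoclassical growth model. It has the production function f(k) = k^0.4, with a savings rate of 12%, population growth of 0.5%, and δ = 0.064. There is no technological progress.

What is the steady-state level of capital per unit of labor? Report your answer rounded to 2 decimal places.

In steady state, investment equals break-even investment: s·k^α = (n + δ)·k.
Dividing both sides by k: k^(1−α) = s / (n + δ).
k^0.6 = 0.12 / (0.005 + 0.064) = 0.12 / 0.069 = 1.7391
k* = 1.7391^(1/0.6) ≈ 2.5150

k* = 2.52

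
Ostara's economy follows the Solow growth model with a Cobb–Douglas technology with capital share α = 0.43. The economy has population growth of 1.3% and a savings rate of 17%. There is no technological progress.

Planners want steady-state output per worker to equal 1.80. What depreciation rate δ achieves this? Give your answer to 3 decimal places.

δ ≈ 0.065

Steady state requires s·f(k) = (n + δ)·k, i.e. s·k^α = (n + δ)·k.
Since y* = [s/(n + δ)]^(α/(1−α)), we have s/(n + δ) = (y*)^((1−α)/α) = 1.80^1.3256 = 2.1797.
Therefore n + δ = s / 2.1797 = 0.17 / 2.1797 = 0.0780, so δ = 0.0780 − 0.013 = 0.0650.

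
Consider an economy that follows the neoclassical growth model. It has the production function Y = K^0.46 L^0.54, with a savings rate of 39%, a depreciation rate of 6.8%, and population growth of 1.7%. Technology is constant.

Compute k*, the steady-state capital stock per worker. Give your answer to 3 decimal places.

At the steady state, Δk = 0, so s·k^α = (n + δ)·k.
Rearranging, k^(1−α) = s / (n + δ).
k^0.54 = 0.39 / (0.017 + 0.068) = 0.39 / 0.085 = 4.5882
k* = 4.5882^(1/0.54) ≈ 16.7982

k* = 16.798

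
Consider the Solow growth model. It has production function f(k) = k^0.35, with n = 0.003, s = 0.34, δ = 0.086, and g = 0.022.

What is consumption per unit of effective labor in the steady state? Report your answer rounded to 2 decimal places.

Steady state requires s·f(k) = (n + g + δ)·k, i.e. s·k^α = (n + g + δ)·k.
Rearranging, k^(1−α) = s / (n + g + δ).
k^0.65 = 0.34 / (0.003 + 0.022 + 0.086) = 0.34 / 0.111 = 3.0631
k* = 3.0631^(1/0.65) ≈ 5.5968
y* = (k*)^α = 5.5968^0.35 ≈ 1.8272
c* = (1 − s)·y* = (1 − 0.34) × 1.8272 ≈ 1.2060

c* ≈ 1.21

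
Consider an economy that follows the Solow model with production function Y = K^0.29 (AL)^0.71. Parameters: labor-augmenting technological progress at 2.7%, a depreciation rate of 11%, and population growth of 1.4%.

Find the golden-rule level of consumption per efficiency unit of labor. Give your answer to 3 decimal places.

c_gold ≈ 0.927

At the golden rule, f'(k) = n + g + δ, so α·k^(α−1) = n + g + δ and k_gold = (α/(n + g + δ))^(1/(1−α)).
k_gold = (0.29/0.151)^(1/0.71) = 1.9205^1.4085 ≈ 2.5072
c_gold = f(k_gold) − (n + g + δ)·k_gold = 1.3055 − 0.151×2.5072 ≈ 0.9269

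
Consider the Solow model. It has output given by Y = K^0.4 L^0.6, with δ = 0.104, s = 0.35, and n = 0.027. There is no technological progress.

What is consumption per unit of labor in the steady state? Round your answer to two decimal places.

Steady state requires s·f(k) = (n + δ)·k, i.e. s·k^α = (n + δ)·k.
Dividing both sides by k: k^(1−α) = s / (n + δ).
k^0.6 = 0.35 / (0.027 + 0.104) = 0.35 / 0.131 = 2.6718
k* = 2.6718^(1/0.6) ≈ 5.1445
y* = (k*)^α = 5.1445^0.4 ≈ 1.9255
c* = (1 − s)·y* = (1 − 0.35) × 1.9255 ≈ 1.2516

c* = 1.25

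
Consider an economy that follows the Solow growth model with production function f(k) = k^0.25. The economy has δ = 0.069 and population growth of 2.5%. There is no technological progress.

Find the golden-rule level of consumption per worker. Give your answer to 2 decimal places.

c_gold ≈ 1.04

At the golden rule, f'(k) = n + δ, so α·k^(α−1) = n + δ and k_gold = (α/(n + δ))^(1/(1−α)).
k_gold = (0.25/0.094)^(1/0.75) = 2.6596^1.3333 ≈ 3.6847
c_gold = f(k_gold) − (n + δ)·k_gold = 1.3855 − 0.094×3.6847 ≈ 1.0391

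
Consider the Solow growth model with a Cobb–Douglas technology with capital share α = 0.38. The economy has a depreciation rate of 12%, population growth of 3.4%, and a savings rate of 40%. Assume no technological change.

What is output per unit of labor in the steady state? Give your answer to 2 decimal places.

In steady state, investment equals break-even investment: s·k^α = (n + δ)·k.
Rearranging, k^(1−α) = s / (n + δ).
k^0.62 = 0.40 / (0.034 + 0.120) = 0.40 / 0.154 = 2.5974
k* = 2.5974^(1/0.62) ≈ 4.6624
y* = (k*)^α = 4.6624^0.38 ≈ 1.7950

y* ≈ 1.80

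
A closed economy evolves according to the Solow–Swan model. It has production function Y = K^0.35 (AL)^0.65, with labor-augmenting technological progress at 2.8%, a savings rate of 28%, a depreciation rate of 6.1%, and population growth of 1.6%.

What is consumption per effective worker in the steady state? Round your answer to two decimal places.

c* = 1.22

In steady state, investment equals break-even investment: s·k^α = (n + g + δ)·k.
Dividing both sides by k: k^(1−α) = s / (n + g + δ).
k^0.65 = 0.28 / (0.016 + 0.028 + 0.061) = 0.28 / 0.105 = 2.6667
k* = 2.6667^(1/0.65) ≈ 4.5221
y* = (k*)^α = 4.5221^0.35 ≈ 1.6958
c* = (1 − s)·y* = (1 − 0.28) × 1.6958 ≈ 1.2210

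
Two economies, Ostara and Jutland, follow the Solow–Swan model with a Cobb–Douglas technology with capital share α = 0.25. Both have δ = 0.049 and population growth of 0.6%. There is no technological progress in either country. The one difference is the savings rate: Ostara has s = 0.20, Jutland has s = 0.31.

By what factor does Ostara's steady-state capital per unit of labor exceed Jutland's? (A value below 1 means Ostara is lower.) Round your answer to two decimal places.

Steady-state k* = [s/(n + δ)]^(1/(1−α)), so the ratio is [ (s_O/(n + δ)_O) / (s_J/(n + δ)_J) ]^1.3333.
s_O/(n + δ)_O = 0.20/0.055 = 3.6364; s_J/(n + δ)_J = 0.31/0.055 = 5.6364.
Ratio = (3.6364/5.6364)^1.3333 = 0.6452^1.3333 ≈ 0.5575

k*_O / k*_J ≈ 0.56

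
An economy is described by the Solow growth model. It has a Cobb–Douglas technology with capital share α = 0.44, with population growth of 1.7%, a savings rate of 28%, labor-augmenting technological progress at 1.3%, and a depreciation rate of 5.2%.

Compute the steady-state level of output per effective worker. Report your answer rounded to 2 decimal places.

At the steady state, Δk = 0, so s·k^α = (n + g + δ)·k.
Rearranging, k^(1−α) = s / (n + g + δ).
k^0.56 = 0.28 / (0.017 + 0.013 + 0.052) = 0.28 / 0.082 = 3.4146
k* = 3.4146^(1/0.56) ≈ 8.9617
y* = (k*)^α = 8.9617^0.44 ≈ 2.6245

y* = 2.62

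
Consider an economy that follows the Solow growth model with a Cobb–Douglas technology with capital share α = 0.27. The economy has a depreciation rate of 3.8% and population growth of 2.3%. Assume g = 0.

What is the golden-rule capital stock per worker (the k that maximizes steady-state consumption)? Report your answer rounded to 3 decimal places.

The golden rule sets f'(k) = n + δ, i.e. α·k^(α−1) = n + δ.
So k^(1−α) = α / (n + δ) = 0.27 / 0.061 = 4.4262.
k_gold = 4.4262^(1/0.73) ≈ 7.6732

k_gold ≈ 7.673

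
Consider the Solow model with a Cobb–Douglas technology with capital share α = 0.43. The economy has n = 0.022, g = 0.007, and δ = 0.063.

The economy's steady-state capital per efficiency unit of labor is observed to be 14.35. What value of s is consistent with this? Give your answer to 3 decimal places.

s ≈ 0.420

In steady state, investment equals break-even investment: s·k^α = (n + g + δ)·k.
So s / (n + g + δ) = (k*)^(1−α) = 14.35^0.57 = 4.5646.
Therefore s = 4.5646 × (n + g + δ) = 4.5646 × 0.092 = 0.4199.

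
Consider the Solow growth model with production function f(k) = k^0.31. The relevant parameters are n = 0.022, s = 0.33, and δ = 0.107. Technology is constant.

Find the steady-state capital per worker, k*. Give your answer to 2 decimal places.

k* = 3.90

In steady state, investment equals break-even investment: s·k^α = (n + δ)·k.
Dividing both sides by k: k^(1−α) = s / (n + δ).
k^0.69 = 0.33 / (0.022 + 0.107) = 0.33 / 0.129 = 2.5581
k* = 2.5581^(1/0.69) ≈ 3.9011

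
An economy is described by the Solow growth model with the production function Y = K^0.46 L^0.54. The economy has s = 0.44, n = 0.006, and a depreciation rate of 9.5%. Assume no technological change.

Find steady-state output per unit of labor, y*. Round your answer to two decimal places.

y* = 3.50

Steady state requires s·f(k) = (n + δ)·k, i.e. s·k^α = (n + δ)·k.
Dividing both sides by k: k^(1−α) = s / (n + δ).
k^0.54 = 0.44 / (0.006 + 0.095) = 0.44 / 0.101 = 4.3564
k* = 4.3564^(1/0.54) ≈ 15.2605
y* = (k*)^α = 15.2605^0.46 ≈ 3.5030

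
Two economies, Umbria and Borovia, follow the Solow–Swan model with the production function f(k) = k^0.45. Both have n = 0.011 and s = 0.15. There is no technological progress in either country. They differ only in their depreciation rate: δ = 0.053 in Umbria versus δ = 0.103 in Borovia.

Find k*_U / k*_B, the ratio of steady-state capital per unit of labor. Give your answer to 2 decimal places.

ratio ≈ 2.86

Steady-state k* = [s/(n + δ)]^(1/(1−α)), so the ratio is [ (s_U/(n + δ)_U) / (s_B/(n + δ)_B) ]^1.8182.
s_U/(n + δ)_U = 0.15/0.064 = 2.3438; s_B/(n + δ)_B = 0.15/0.114 = 1.3158.
Ratio = (2.3438/1.3158)^1.8182 = 1.7813^1.8182 ≈ 2.8569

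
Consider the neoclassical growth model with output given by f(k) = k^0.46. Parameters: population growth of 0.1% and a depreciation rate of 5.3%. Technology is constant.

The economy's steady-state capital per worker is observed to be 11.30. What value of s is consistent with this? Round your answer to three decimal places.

Steady state requires s·f(k) = (n + δ)·k, i.e. s·k^α = (n + δ)·k.
So s / (n + δ) = (k*)^(1−α) = 11.30^0.54 = 3.7039.
Therefore s = 3.7039 × (n + δ) = 3.7039 × 0.054 = 0.2000.

s ≈ 0.200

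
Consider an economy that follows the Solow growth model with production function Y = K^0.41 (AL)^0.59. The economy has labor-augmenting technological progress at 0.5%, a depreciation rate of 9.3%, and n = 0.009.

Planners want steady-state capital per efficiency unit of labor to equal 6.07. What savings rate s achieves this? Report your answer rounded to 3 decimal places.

s ≈ 0.310

In steady state, investment equals break-even investment: s·k^α = (n + g + δ)·k.
So s / (n + g + δ) = (k*)^(1−α) = 6.07^0.59 = 2.8979.
Therefore s = 2.8979 × (n + g + δ) = 2.8979 × 0.107 = 0.3101.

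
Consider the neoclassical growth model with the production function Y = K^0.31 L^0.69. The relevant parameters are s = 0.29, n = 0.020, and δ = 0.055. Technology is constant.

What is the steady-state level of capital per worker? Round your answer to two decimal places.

k* ≈ 7.10

In steady state, investment equals break-even investment: s·k^α = (n + δ)·k.
Dividing both sides by k: k^(1−α) = s / (n + δ).
k^0.69 = 0.29 / (0.020 + 0.055) = 0.29 / 0.075 = 3.8667
k* = 3.8667^(1/0.69) ≈ 7.0993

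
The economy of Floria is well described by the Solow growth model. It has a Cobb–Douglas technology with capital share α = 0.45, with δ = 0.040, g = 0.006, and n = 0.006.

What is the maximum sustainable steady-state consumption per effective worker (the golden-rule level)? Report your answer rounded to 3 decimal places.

c_gold ≈ 3.215

At the golden rule, f'(k) = n + g + δ, so α·k^(α−1) = n + g + δ and k_gold = (α/(n + g + δ))^(1/(1−α)).
k_gold = (0.45/0.052)^(1/0.55) = 8.6538^1.8182 ≈ 50.5859
c_gold = f(k_gold) − (n + g + δ)·k_gold = 5.8454 − 0.052×50.5859 ≈ 3.2149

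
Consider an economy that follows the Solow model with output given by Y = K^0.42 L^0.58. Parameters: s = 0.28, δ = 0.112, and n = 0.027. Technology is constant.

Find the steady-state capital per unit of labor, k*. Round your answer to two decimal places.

Steady state requires s·f(k) = (n + δ)·k, i.e. s·k^α = (n + δ)·k.
Rearranging, k^(1−α) = s / (n + δ).
k^0.58 = 0.28 / (0.027 + 0.112) = 0.28 / 0.139 = 2.0144
k* = 2.0144^(1/0.58) ≈ 3.3449

k* ≈ 3.34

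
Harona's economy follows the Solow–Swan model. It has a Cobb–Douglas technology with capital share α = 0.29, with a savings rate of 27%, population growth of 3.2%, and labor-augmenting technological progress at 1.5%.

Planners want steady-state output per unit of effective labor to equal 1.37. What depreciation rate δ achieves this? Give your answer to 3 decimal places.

δ ≈ 0.078

In steady state, investment equals break-even investment: s·k^α = (n + g + δ)·k.
Since y* = [s/(n + g + δ)]^(α/(1−α)), we have s/(n + g + δ) = (y*)^((1−α)/α) = 1.37^2.4483 = 2.1614.
Therefore n + g + δ = s / 2.1614 = 0.27 / 2.1614 = 0.1249, so δ = 0.1249 − 0.047 = 0.0779.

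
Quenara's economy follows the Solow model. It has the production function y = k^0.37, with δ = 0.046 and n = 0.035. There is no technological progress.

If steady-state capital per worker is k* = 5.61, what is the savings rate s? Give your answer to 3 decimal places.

s ≈ 0.240

At the steady state, Δk = 0, so s·k^α = (n + δ)·k.
So s / (n + δ) = (k*)^(1−α) = 5.61^0.63 = 2.9638.
Therefore s = 2.9638 × (n + δ) = 2.9638 × 0.081 = 0.2401.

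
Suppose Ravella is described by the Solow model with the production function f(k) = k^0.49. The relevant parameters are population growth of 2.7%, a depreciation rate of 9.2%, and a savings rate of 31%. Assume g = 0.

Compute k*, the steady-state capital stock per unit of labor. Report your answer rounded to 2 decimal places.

In steady state, investment equals break-even investment: s·k^α = (n + δ)·k.
Rearranging, k^(1−α) = s / (n + δ).
k^0.51 = 0.31 / (0.027 + 0.092) = 0.31 / 0.119 = 2.6050
k* = 2.6050^(1/0.51) ≈ 6.5360

k* ≈ 6.54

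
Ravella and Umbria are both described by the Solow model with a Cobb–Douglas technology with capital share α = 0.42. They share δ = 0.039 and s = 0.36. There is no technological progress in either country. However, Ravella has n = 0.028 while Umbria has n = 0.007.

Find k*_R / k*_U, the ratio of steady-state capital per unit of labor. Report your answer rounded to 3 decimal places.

Steady-state k* = [s/(n + δ)]^(1/(1−α)), so the ratio is [ (s_R/(n + δ)_R) / (s_U/(n + δ)_U) ]^1.7241.
s_R/(n + δ)_R = 0.36/0.067 = 5.3731; s_U/(n + δ)_U = 0.36/0.046 = 7.8261.
Ratio = (5.3731/7.8261)^1.7241 = 0.6866^1.7241 ≈ 0.5230

k*_R / k*_U ≈ 0.523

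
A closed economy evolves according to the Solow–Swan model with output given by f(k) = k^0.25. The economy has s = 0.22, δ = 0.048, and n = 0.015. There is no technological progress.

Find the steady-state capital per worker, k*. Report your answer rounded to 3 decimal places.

k* ≈ 5.298

At the steady state, Δk = 0, so s·k^α = (n + δ)·k.
Rearranging, k^(1−α) = s / (n + δ).
k^0.75 = 0.22 / (0.015 + 0.048) = 0.22 / 0.063 = 3.4921
k* = 3.4921^(1/0.75) ≈ 5.2980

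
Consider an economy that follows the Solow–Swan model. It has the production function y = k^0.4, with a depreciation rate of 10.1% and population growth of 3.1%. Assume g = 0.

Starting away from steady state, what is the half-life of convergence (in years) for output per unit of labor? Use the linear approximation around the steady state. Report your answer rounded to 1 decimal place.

about 8.8 years

Near the steady state the convergence rate is λ = (1 − α)(n + δ).
λ = (1 − 0.4) × 0.132 = 0.6 × 0.132 = 0.0792
Half-life = ln 2 / λ = 0.6931 / 0.0792 ≈ 8.75 years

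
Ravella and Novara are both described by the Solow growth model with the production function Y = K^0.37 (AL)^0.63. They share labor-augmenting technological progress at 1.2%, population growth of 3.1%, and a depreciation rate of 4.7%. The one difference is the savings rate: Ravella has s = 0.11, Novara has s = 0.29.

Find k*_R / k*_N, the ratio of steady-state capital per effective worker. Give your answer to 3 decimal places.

k*_R / k*_N ≈ 0.215

Steady-state k* = [s/(n + g + δ)]^(1/(1−α)), so the ratio is [ (s_R/(n + g + δ)_R) / (s_N/(n + g + δ)_N) ]^1.5873.
s_R/(n + g + δ)_R = 0.11/0.090 = 1.2222; s_N/(n + g + δ)_N = 0.29/0.090 = 3.2222.
Ratio = (1.2222/3.2222)^1.5873 = 0.3793^1.5873 ≈ 0.2146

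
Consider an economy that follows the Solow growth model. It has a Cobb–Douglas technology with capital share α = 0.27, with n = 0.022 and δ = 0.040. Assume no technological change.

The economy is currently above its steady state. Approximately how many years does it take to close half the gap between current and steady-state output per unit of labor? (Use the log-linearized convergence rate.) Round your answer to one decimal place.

Near the steady state the convergence rate is λ = (1 − α)(n + δ).
λ = (1 − 0.27) × 0.062 = 0.73 × 0.062 = 0.04526
Half-life = ln 2 / λ = 0.6931 / 0.04526 ≈ 15.31 years

t_½ ≈ 15.3 years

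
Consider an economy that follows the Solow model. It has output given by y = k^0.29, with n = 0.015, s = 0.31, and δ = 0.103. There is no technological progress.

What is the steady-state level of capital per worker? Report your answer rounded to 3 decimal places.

Steady state requires s·f(k) = (n + δ)·k, i.e. s·k^α = (n + δ)·k.
Dividing both sides by k: k^(1−α) = s / (n + δ).
k^0.71 = 0.31 / (0.015 + 0.103) = 0.31 / 0.118 = 2.6271
k* = 2.6271^(1/0.71) ≈ 3.8977

k* ≈ 3.898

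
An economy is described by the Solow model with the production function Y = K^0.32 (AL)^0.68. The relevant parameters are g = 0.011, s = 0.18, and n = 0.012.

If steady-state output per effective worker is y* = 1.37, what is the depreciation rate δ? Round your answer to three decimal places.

Steady state requires s·f(k) = (n + g + δ)·k, i.e. s·k^α = (n + g + δ)·k.
Since y* = [s/(n + g + δ)]^(α/(1−α)), we have s/(n + g + δ) = (y*)^((1−α)/α) = 1.37^2.125 = 1.9522.
Therefore n + g + δ = s / 1.9522 = 0.18 / 1.9522 = 0.0922, so δ = 0.0922 − 0.023 = 0.0692.

δ ≈ 0.069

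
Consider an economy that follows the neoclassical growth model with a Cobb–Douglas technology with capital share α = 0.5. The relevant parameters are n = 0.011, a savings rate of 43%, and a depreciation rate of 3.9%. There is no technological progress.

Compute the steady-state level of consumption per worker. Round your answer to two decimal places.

In steady state, investment equals break-even investment: s·k^α = (n + δ)·k.
Dividing both sides by k: k^(1−α) = s / (n + δ).
k^0.5 = 0.43 / (0.011 + 0.039) = 0.43 / 0.050 = 8.6000
k* = 8.6000^(1/0.5) ≈ 73.9600
y* = (k*)^α = 73.9600^0.5 ≈ 8.6000
c* = (1 − s)·y* = (1 − 0.43) × 8.6000 ≈ 4.9020

c* = 4.90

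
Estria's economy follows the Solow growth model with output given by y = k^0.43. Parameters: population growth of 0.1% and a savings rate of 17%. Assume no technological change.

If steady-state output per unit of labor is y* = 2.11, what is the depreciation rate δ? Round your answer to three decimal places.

δ ≈ 0.062

At the steady state, Δk = 0, so s·k^α = (n + δ)·k.
Since y* = [s/(n + δ)]^(α/(1−α)), we have s/(n + δ) = (y*)^((1−α)/α) = 2.11^1.3256 = 2.6907.
Therefore n + δ = s / 2.6907 = 0.17 / 2.6907 = 0.0632, so δ = 0.0632 − 0.001 = 0.0622.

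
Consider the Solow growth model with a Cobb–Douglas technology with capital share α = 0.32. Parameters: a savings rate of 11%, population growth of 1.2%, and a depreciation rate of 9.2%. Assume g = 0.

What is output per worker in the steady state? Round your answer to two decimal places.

y* ≈ 1.03

Steady state requires s·f(k) = (n + δ)·k, i.e. s·k^α = (n + δ)·k.
Dividing both sides by k: k^(1−α) = s / (n + δ).
k^0.68 = 0.11 / (0.012 + 0.092) = 0.11 / 0.104 = 1.0577
k* = 1.0577^(1/0.68) ≈ 1.0860
y* = (k*)^α = 1.0860^0.32 ≈ 1.0268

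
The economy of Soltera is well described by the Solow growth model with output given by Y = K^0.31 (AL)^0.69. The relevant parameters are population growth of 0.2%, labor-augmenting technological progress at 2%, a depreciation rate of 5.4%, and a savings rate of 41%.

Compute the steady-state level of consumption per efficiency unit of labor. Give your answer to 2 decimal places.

At the steady state, Δk = 0, so s·k^α = (n + g + δ)·k.
Dividing both sides by k: k^(1−α) = s / (n + g + δ).
k^0.69 = 0.41 / (0.002 + 0.020 + 0.054) = 0.41 / 0.076 = 5.3947
k* = 5.3947^(1/0.69) ≈ 11.5033
y* = (k*)^α = 11.5033^0.31 ≈ 2.1323
c* = (1 − s)·y* = (1 − 0.41) × 2.1323 ≈ 1.2581

c* ≈ 1.26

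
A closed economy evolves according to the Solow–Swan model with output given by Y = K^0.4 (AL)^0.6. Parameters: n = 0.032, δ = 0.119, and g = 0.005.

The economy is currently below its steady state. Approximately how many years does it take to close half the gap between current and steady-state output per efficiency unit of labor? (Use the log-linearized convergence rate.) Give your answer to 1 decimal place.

Near the steady state the convergence rate is λ = (1 − α)(n + g + δ).
λ = (1 − 0.4) × 0.156 = 0.6 × 0.156 = 0.0936
Half-life = ln 2 / λ = 0.6931 / 0.0936 ≈ 7.40 years

half-life ≈ 7.4 years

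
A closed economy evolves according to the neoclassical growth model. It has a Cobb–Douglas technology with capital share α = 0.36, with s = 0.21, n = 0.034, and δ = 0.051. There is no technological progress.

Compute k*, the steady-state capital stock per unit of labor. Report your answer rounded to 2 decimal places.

k* ≈ 4.11

Steady state requires s·f(k) = (n + δ)·k, i.e. s·k^α = (n + δ)·k.
Rearranging, k^(1−α) = s / (n + δ).
k^0.64 = 0.21 / (0.034 + 0.051) = 0.21 / 0.085 = 2.4706
k* = 2.4706^(1/0.64) ≈ 4.1092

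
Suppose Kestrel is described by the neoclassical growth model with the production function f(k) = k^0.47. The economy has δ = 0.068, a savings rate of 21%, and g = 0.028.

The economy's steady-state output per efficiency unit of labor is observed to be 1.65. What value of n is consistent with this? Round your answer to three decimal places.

In steady state, investment equals break-even investment: s·k^α = (n + g + δ)·k.
Since y* = [s/(n + g + δ)]^(α/(1−α)), we have s/(n + g + δ) = (y*)^((1−α)/α) = 1.65^1.1277 = 1.7590.
Therefore n + g + δ = s / 1.7590 = 0.21 / 1.7590 = 0.1194, so n = 0.1194 − 0.096 = 0.0234.

n ≈ 0.023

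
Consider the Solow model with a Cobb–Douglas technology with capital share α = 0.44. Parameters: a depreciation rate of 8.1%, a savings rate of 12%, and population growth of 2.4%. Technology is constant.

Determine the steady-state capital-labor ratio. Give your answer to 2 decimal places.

At the steady state, Δk = 0, so s·k^α = (n + δ)·k.
Rearranging, k^(1−α) = s / (n + δ).
k^0.56 = 0.12 / (0.024 + 0.081) = 0.12 / 0.105 = 1.1429
k* = 1.1429^(1/0.56) ≈ 1.2694

k* ≈ 1.27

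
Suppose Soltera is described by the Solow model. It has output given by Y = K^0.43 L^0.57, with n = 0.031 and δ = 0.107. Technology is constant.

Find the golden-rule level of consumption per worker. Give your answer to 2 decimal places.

c_gold ≈ 1.34

At the golden rule, f'(k) = n + δ, so α·k^(α−1) = n + δ and k_gold = (α/(n + δ))^(1/(1−α)).
k_gold = (0.43/0.138)^(1/0.57) = 3.1159^1.7544 ≈ 7.3442
c_gold = f(k_gold) − (n + δ)·k_gold = 2.3570 − 0.138×7.3442 ≈ 1.3435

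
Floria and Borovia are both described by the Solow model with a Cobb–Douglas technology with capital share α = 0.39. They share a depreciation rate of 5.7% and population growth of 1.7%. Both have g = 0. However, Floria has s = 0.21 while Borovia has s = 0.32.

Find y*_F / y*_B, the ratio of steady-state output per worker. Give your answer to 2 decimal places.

ratio ≈ 0.76

Steady-state y* = [s/(n + δ)]^(α/(1−α)), so the ratio is [ (s_F/(n + δ)_F) / (s_B/(n + δ)_B) ]^0.6393.
s_F/(n + δ)_F = 0.21/0.074 = 2.8378; s_B/(n + δ)_B = 0.32/0.074 = 4.3243.
Ratio = (2.8378/4.3243)^0.6393 = 0.6562^0.6393 ≈ 0.7639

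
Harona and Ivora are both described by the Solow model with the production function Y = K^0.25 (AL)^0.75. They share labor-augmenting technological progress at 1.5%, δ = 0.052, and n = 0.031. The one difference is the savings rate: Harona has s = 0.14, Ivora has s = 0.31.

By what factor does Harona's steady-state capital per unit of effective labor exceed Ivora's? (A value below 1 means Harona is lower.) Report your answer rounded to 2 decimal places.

k*_H / k*_I ≈ 0.35

Steady-state k* = [s/(n + g + δ)]^(1/(1−α)), so the ratio is [ (s_H/(n + g + δ)_H) / (s_I/(n + g + δ)_I) ]^1.3333.
s_H/(n + g + δ)_H = 0.14/0.098 = 1.4286; s_I/(n + g + δ)_I = 0.31/0.098 = 3.1633.
Ratio = (1.4286/3.1633)^1.3333 = 0.4516^1.3333 ≈ 0.3465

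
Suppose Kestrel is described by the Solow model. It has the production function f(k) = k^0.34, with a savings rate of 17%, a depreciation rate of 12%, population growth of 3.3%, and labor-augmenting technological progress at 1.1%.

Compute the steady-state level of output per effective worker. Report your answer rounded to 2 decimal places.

y* ≈ 1.02

Steady state requires s·f(k) = (n + g + δ)·k, i.e. s·k^α = (n + g + δ)·k.
Rearranging, k^(1−α) = s / (n + g + δ).
k^0.66 = 0.17 / (0.033 + 0.011 + 0.120) = 0.17 / 0.164 = 1.0366
k* = 1.0366^(1/0.66) ≈ 1.0560
y* = (k*)^α = 1.0560^0.34 ≈ 1.0187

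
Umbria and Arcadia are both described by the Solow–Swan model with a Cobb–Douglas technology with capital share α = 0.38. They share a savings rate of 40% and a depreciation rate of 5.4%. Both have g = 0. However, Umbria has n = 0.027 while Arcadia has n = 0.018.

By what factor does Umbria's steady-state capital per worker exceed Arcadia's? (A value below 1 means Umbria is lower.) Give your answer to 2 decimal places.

Steady-state k* = [s/(n + δ)]^(1/(1−α)), so the ratio is [ (s_U/(n + δ)_U) / (s_A/(n + δ)_A) ]^1.6129.
s_U/(n + δ)_U = 0.40/0.081 = 4.9383; s_A/(n + δ)_A = 0.40/0.072 = 5.5556.
Ratio = (4.9383/5.5556)^1.6129 = 0.8889^1.6129 ≈ 0.8270

k*_U / k*_A ≈ 0.83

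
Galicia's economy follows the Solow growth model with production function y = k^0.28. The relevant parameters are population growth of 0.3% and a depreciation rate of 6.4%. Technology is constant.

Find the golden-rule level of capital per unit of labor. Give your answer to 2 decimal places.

The golden rule sets f'(k) = n + δ, i.e. α·k^(α−1) = n + δ.
So k^(1−α) = α / (n + δ) = 0.28 / 0.067 = 4.1791.
k_gold = 4.1791^(1/0.72) ≈ 7.2881

k_gold ≈ 7.29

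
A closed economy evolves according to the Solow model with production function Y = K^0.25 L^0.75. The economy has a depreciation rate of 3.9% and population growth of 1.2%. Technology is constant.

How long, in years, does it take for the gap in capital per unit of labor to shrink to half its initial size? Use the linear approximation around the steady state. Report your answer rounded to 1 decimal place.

about 18.1 years

Near the steady state the convergence rate is λ = (1 − α)(n + δ).
λ = (1 − 0.25) × 0.051 = 0.75 × 0.051 = 0.03825
Half-life = ln 2 / λ = 0.6931 / 0.03825 ≈ 18.12 years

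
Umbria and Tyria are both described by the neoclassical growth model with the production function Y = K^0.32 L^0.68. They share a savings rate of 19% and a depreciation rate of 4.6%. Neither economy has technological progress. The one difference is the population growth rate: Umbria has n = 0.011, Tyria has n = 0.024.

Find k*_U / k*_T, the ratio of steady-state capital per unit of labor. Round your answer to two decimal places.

Steady-state k* = [s/(n + δ)]^(1/(1−α)), so the ratio is [ (s_U/(n + δ)_U) / (s_T/(n + δ)_T) ]^1.4706.
s_U/(n + δ)_U = 0.19/0.057 = 3.3333; s_T/(n + δ)_T = 0.19/0.070 = 2.7143.
Ratio = (3.3333/2.7143)^1.4706 = 1.2281^1.4706 ≈ 1.3528

k*_U / k*_T ≈ 1.35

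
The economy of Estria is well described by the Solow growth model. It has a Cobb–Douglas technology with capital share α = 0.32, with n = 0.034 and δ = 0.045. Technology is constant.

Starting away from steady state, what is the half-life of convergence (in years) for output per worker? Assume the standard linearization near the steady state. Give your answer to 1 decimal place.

Near the steady state the convergence rate is λ = (1 − α)(n + δ).
λ = (1 − 0.32) × 0.079 = 0.68 × 0.079 = 0.05372
Half-life = ln 2 / λ = 0.6931 / 0.05372 ≈ 12.90 years

half-life ≈ 12.9 years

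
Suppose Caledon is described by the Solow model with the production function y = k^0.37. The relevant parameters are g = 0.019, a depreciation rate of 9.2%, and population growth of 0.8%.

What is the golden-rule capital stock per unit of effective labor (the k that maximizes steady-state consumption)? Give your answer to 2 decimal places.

The golden rule sets f'(k) = n + g + δ, i.e. α·k^(α−1) = n + g + δ.
So k^(1−α) = α / (n + g + δ) = 0.37 / 0.119 = 3.1092.
k_gold = 3.1092^(1/0.63) ≈ 6.0532

k_gold ≈ 6.05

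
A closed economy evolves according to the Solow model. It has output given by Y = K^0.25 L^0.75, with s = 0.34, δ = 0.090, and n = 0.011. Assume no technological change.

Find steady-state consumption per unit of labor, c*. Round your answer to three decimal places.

c* ≈ 0.989

In steady state, investment equals break-even investment: s·k^α = (n + δ)·k.
Dividing both sides by k: k^(1−α) = s / (n + δ).
k^0.75 = 0.34 / (0.011 + 0.090) = 0.34 / 0.101 = 3.3663
k* = 3.3663^(1/0.75) ≈ 5.0451
y* = (k*)^α = 5.0451^0.25 ≈ 1.4987
c* = (1 − s)·y* = (1 − 0.34) × 1.4987 ≈ 0.9891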